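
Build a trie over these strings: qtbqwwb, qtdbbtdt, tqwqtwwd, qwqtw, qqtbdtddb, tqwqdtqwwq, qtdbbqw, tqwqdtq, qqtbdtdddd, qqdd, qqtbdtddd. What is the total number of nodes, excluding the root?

45

Trace insertions, counting only characters that open a new branch:
  "qtbqwwb" → 7 new (q, t, b, q, w, w, b)
  "qtdbbtdt" → prefix "qt" already present; 6 new (d, b, b, t, d, t)
  "tqwqtwwd" → 8 new (t, q, w, q, t, w, w, d)
  "qwqtw" → prefix "q" already present; 4 new (w, q, t, w)
  "qqtbdtddb" → prefix "q" already present; 8 new (q, t, b, d, t, d, d, b)
  "tqwqdtqwwq" → prefix "tqwq" already present; 6 new (d, t, q, w, w, q)
  "qtdbbqw" → prefix "qtdbb" already present; 2 new (q, w)
  "tqwqdtq" → prefix "tqwqdtq" already present; 0 new (none)
  "qqtbdtdddd" → prefix "qqtbdtdd" already present; 2 new (d, d)
  "qqdd" → prefix "qq" already present; 2 new (d, d)
  "qqtbdtddd" → prefix "qqtbdtddd" already present; 0 new (none)
Total nodes = 7 + 6 + 8 + 4 + 8 + 6 + 2 + 0 + 2 + 2 + 0 = 45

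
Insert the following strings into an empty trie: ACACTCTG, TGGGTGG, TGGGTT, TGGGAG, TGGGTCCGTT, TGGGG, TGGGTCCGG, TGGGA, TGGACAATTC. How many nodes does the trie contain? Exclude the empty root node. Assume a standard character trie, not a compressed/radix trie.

32

Trie structure (* marks end of a word):
(root)
├─ A
│  └─ C
│     └─ A
│        └─ C
│           └─ T
│              └─ C
│                 └─ T
│                    └─ G *
└─ T
   └─ G
      └─ G
         ├─ A
         │  └─ C
         │     └─ A
         │        └─ A
         │           └─ T
         │              └─ T
         │                 └─ C *
         └─ G
            ├─ A *
            │  └─ G *
            ├─ G *
            └─ T
               ├─ C
               │  └─ C
               │     └─ G
               │        ├─ G *
               │        └─ T
               │           └─ T *
               ├─ G
               │  └─ G *
               └─ T *
Counting every labelled node above: 32.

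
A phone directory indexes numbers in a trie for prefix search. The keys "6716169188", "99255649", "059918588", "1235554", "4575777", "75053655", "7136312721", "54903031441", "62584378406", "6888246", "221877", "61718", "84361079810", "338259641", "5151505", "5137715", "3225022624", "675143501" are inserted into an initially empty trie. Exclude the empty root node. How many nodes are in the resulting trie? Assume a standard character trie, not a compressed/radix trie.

Trace insertions, counting only characters that open a new branch:
  "6716169188" → 10 new (6, 7, 1, 6, 1, 6, 9, 1, 8, 8)
  "99255649" → 8 new (9, 9, 2, 5, 5, 6, 4, 9)
  "059918588" → 9 new (0, 5, 9, 9, 1, 8, 5, 8, 8)
  "1235554" → 7 new (1, 2, 3, 5, 5, 5, 4)
  "4575777" → 7 new (4, 5, 7, 5, 7, 7, 7)
  "75053655" → 8 new (7, 5, 0, 5, 3, 6, 5, 5)
  "7136312721" → prefix "7" already present; 9 new (1, 3, 6, 3, 1, 2, 7, 2, 1)
  "54903031441" → 11 new (5, 4, 9, 0, 3, 0, 3, 1, 4, 4, 1)
  "62584378406" → prefix "6" already present; 10 new (2, 5, 8, 4, 3, 7, 8, 4, 0, 6)
  "6888246" → prefix "6" already present; 6 new (8, 8, 8, 2, 4, 6)
  "221877" → 6 new (2, 2, 1, 8, 7, 7)
  "61718" → prefix "6" already present; 4 new (1, 7, 1, 8)
  "84361079810" → 11 new (8, 4, 3, 6, 1, 0, 7, 9, 8, 1, 0)
  "338259641" → 9 new (3, 3, 8, 2, 5, 9, 6, 4, 1)
  "5151505" → prefix "5" already present; 6 new (1, 5, 1, 5, 0, 5)
  "5137715" → prefix "51" already present; 5 new (3, 7, 7, 1, 5)
  "3225022624" → prefix "3" already present; 9 new (2, 2, 5, 0, 2, 2, 6, 2, 4)
  "675143501" → prefix "67" already present; 7 new (5, 1, 4, 3, 5, 0, 1)
Total nodes = 10 + 8 + 9 + 7 + 7 + 8 + 9 + 11 + 10 + 6 + 6 + 4 + 11 + 9 + 6 + 5 + 9 + 7 = 142

142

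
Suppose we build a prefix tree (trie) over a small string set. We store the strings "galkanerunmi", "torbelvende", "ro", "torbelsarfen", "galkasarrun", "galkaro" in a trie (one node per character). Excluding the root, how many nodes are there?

Insert word by word; a character creates a node only if that edge doesn't already exist:
  "galkanerunmi" → 12 new (g, a, l, k, a, n, e, r, u, n, m, i)
  "torbelvende" → 11 new (t, o, r, b, e, l, v, e, n, d, e)
  "ro" → 2 new (r, o)
  "torbelsarfen" → prefix "torbel" already present; 6 new (s, a, r, f, e, n)
  "galkasarrun" → prefix "galka" already present; 6 new (s, a, r, r, u, n)
  "galkaro" → prefix "galka" already present; 2 new (r, o)
Total nodes = 12 + 11 + 2 + 6 + 6 + 2 = 39

39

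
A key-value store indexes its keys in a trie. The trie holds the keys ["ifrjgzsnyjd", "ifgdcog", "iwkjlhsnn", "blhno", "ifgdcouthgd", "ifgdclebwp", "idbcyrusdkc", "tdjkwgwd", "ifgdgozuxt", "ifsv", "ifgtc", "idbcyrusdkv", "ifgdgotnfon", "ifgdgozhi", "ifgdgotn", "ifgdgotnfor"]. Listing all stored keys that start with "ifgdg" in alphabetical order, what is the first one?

ifgdgotn

DFS of the "ifgdg" subtree visits, in order: "ifgdgotn", "ifgdgotnfon", "ifgdgotnfor", "ifgdgozhi", "ifgdgozuxt"
Position 1: ifgdgotn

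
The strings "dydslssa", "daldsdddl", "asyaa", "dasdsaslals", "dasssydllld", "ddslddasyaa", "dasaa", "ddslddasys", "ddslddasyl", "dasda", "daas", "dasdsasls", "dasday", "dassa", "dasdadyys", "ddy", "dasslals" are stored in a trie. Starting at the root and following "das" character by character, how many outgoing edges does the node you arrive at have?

Follow the path "das" to its node, then look at its outgoing edges.
Characters that immediately follow "das" among the stored strings: {a, d, s}.
That node has 3 child edges.

3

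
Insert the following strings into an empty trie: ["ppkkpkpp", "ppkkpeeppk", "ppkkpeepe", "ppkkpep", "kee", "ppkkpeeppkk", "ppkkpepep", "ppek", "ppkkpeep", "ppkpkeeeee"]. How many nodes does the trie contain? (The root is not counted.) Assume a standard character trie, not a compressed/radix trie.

30

For each word, the new-node count is its length minus the longest prefix already in the trie:
  "ppkkpkpp" → 8 new (p, p, k, k, p, k, p, p)
  "ppkkpeeppk" → prefix "ppkkp" already present; 5 new (e, e, p, p, k)
  "ppkkpeepe" → prefix "ppkkpeep" already present; 1 new (e)
  "ppkkpep" → prefix "ppkkpe" already present; 1 new (p)
  "kee" → 3 new (k, e, e)
  "ppkkpeeppkk" → prefix "ppkkpeeppk" already present; 1 new (k)
  "ppkkpepep" → prefix "ppkkpep" already present; 2 new (e, p)
  "ppek" → prefix "pp" already present; 2 new (e, k)
  "ppkkpeep" → prefix "ppkkpeep" already present; 0 new (none)
  "ppkpkeeeee" → prefix "ppk" already present; 7 new (p, k, e, e, e, e, e)
Total nodes = 8 + 5 + 1 + 1 + 3 + 1 + 2 + 2 + 0 + 7 = 30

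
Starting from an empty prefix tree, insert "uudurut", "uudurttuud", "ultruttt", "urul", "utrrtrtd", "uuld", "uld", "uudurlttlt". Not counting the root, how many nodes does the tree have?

For each word, the new-node count is its length minus the longest prefix already in the trie:
  "uudurut" → 7 new (u, u, d, u, r, u, t)
  "uudurttuud" → prefix "uudur" already present; 5 new (t, t, u, u, d)
  "ultruttt" → prefix "u" already present; 7 new (l, t, r, u, t, t, t)
  "urul" → prefix "u" already present; 3 new (r, u, l)
  "utrrtrtd" → prefix "u" already present; 7 new (t, r, r, t, r, t, d)
  "uuld" → prefix "uu" already present; 2 new (l, d)
  "uld" → prefix "ul" already present; 1 new (d)
  "uudurlttlt" → prefix "uudur" already present; 5 new (l, t, t, l, t)
Total nodes = 7 + 5 + 7 + 3 + 7 + 2 + 1 + 5 = 37

37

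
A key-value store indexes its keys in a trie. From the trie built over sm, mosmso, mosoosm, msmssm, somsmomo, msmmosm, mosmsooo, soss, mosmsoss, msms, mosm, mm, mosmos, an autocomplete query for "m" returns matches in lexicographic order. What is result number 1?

mm

Words with prefix "m", in lexicographic order: "mm", "mosm", "mosmos", "mosmso", "mosmsooo", "mosmsoss", "mosoosm", "msmmosm", "msms", "msmssm"
The 1st is mm.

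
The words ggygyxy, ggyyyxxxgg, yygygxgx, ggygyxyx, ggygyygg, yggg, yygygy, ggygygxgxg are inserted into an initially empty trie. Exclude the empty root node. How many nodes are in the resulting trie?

35

Count nodes per top-level branch (shared prefixes stored once):
  'g'-branch (ggygygxgxg, ggygyxy, ggygyxyx, ggygyygg, ggyyyxxxgg): 23 nodes
  'y'-branch (yggg, yygygxgx, yygygy): 12 nodes
Sum: 35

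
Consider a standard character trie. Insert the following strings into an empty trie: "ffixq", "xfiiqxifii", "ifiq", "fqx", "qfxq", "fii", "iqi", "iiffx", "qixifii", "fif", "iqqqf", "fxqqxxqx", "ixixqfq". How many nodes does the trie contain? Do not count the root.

56

Count nodes per top-level branch (shared prefixes stored once):
  'f'-branch (ffixq, fif, fii, fqx, fxqqxxqx): 17 nodes
  'i'-branch (ifiq, iiffx, iqi, iqqqf, ixixqfq): 19 nodes
  'q'-branch (qfxq, qixifii): 10 nodes
  'x'-branch (xfiiqxifii): 10 nodes
Sum: 56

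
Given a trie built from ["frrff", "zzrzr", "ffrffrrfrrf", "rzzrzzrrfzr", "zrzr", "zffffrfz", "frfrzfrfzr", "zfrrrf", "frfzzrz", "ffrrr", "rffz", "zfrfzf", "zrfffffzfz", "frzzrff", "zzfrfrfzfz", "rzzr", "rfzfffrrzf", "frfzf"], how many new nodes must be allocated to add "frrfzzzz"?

"frrf" is already a path in the trie; the remaining "zzzz" must be added.
Each of the 4 remaining characters creates one node.

4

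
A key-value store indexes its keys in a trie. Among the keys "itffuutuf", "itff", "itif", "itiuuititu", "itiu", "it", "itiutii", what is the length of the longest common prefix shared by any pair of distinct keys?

4

Equivalently: take the maximum, over all pairs, of their longest common prefix length.
e.g. "itff" and "itffuutuf" share the prefix "itff" of length 4; no pair shares a longer one.
Longest shared-prefix length: 4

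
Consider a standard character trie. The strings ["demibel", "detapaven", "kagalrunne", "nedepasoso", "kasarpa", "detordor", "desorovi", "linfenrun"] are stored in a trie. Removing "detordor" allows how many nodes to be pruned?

5

Walk "detordor" from the leaf back toward the root, removing each node that no remaining word uses.
The suffix "ordor" (5 nodes) is used only by "detordor"; the node for "det" still has the child "a", so pruning stops there.
Nodes removed: 5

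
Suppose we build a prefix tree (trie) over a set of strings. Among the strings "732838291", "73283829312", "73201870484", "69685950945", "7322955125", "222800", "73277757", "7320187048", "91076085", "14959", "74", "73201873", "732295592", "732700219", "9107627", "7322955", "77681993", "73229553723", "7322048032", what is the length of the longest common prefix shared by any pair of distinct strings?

10

The deepest shared node is where two words last agree before diverging.
"7320187048" and "73201870484" agree on "7320187048" (10 characters) before diverging; nothing deeper is shared.
Longest shared-prefix length: 10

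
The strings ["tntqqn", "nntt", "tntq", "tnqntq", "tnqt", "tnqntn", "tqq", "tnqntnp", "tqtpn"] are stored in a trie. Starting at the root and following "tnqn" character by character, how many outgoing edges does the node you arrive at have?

1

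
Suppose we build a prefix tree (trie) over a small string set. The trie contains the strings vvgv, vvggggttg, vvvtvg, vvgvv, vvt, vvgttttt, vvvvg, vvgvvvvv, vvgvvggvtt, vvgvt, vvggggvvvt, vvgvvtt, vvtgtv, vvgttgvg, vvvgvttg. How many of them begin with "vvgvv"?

Walk to "vvgvv"; the words in its subtree are exactly those with that prefix.
Words under "vvgvv": vvgvv, vvgvvggvtt, vvgvvtt, vvgvvvvv
Count: 4

4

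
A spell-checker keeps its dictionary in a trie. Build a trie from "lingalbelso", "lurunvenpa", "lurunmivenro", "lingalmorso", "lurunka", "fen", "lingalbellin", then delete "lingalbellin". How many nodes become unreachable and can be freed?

3

Walk "lingalbellin" from the leaf back toward the root, removing each node that no remaining word uses.
The suffix "lin" (3 nodes) is used only by "lingalbellin"; the node for "lingalbel" still has the child "s", so pruning stops there.
Nodes removed: 3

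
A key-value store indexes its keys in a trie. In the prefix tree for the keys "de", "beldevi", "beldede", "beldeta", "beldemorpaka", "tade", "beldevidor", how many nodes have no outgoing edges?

A leaf is a node with no children — equivalently, the end of a word that is not a proper prefix of any other stored word.
Those words: "beldede", "beldemorpaka", "beldeta", "beldevidor", "de", "tade"
Leaf count: 6

6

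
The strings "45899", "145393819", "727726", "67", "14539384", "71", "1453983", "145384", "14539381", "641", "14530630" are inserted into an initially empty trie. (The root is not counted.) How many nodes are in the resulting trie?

34

For each word, the new-node count is its length minus the longest prefix already in the trie:
  "45899" → 5 new (4, 5, 8, 9, 9)
  "145393819" → 9 new (1, 4, 5, 3, 9, 3, 8, 1, 9)
  "727726" → 6 new (7, 2, 7, 7, 2, 6)
  "67" → 2 new (6, 7)
  "14539384" → prefix "1453938" already present; 1 new (4)
  "71" → prefix "7" already present; 1 new (1)
  "1453983" → prefix "14539" already present; 2 new (8, 3)
  "145384" → prefix "1453" already present; 2 new (8, 4)
  "14539381" → prefix "14539381" already present; 0 new (none)
  "641" → prefix "6" already present; 2 new (4, 1)
  "14530630" → prefix "1453" already present; 4 new (0, 6, 3, 0)
Total nodes = 5 + 9 + 6 + 2 + 1 + 1 + 2 + 2 + 0 + 2 + 4 = 34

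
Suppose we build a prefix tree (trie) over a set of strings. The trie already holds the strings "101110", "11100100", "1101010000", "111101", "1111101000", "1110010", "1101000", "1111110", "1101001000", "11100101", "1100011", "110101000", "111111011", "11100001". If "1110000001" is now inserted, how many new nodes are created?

3

The longest prefix of "1110000001" already in the trie is "1110000" (length 7).
So 10 − 7 = 3 new nodes.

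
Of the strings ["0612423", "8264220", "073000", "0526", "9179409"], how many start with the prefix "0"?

3

Traverse to the node for "0", then collect every word in that subtree.
Words under "0": 0526, 0612423, 073000
Count: 3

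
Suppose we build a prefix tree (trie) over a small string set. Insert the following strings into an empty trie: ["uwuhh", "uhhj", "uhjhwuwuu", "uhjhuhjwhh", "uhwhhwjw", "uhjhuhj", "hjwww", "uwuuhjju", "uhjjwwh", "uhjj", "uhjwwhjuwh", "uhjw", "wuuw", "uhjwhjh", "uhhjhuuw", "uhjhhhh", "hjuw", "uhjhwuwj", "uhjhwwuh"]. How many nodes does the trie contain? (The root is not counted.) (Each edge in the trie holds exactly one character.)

Trace insertions, counting only characters that open a new branch:
  "uwuhh" → 5 new (u, w, u, h, h)
  "uhhj" → prefix "u" already present; 3 new (h, h, j)
  "uhjhwuwuu" → prefix "uh" already present; 7 new (j, h, w, u, w, u, u)
  "uhjhuhjwhh" → prefix "uhjh" already present; 6 new (u, h, j, w, h, h)
  "uhwhhwjw" → prefix "uh" already present; 6 new (w, h, h, w, j, w)
  "uhjhuhj" → prefix "uhjhuhj" already present; 0 new (none)
  "hjwww" → 5 new (h, j, w, w, w)
  "uwuuhjju" → prefix "uwu" already present; 5 new (u, h, j, j, u)
  "uhjjwwh" → prefix "uhj" already present; 4 new (j, w, w, h)
  "uhjj" → prefix "uhjj" already present; 0 new (none)
  "uhjwwhjuwh" → prefix "uhj" already present; 7 new (w, w, h, j, u, w, h)
  "uhjw" → prefix "uhjw" already present; 0 new (none)
  "wuuw" → 4 new (w, u, u, w)
  "uhjwhjh" → prefix "uhjw" already present; 3 new (h, j, h)
  "uhhjhuuw" → prefix "uhhj" already present; 4 new (h, u, u, w)
  "uhjhhhh" → prefix "uhjh" already present; 3 new (h, h, h)
  "hjuw" → prefix "hj" already present; 2 new (u, w)
  "uhjhwuwj" → prefix "uhjhwuw" already present; 1 new (j)
  "uhjhwwuh" → prefix "uhjhw" already present; 3 new (w, u, h)
Total nodes = 5 + 3 + 7 + 6 + 6 + 0 + 5 + 5 + 4 + 0 + 7 + 0 + 4 + 3 + 4 + 3 + 2 + 1 + 3 = 68

68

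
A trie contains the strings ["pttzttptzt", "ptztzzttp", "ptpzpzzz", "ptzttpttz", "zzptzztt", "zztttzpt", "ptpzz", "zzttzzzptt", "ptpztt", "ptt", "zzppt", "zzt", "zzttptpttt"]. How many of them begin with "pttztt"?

Filter for entries beginning with "pttztt":
Words under "pttztt": pttzttptzt
Count: 1

1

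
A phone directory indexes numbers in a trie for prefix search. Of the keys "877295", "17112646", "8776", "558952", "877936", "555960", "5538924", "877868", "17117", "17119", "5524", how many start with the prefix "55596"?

1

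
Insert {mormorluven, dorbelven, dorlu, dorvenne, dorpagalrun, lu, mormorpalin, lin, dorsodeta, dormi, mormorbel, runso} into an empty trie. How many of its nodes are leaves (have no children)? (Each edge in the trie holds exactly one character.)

Leaves are exactly the stored words that no other stored word extends.
Those words: "dorbelven", "dorlu", "dormi", "dorpagalrun", "dorsodeta", "dorvenne", "lin", "lu", "mormorbel", "mormorluven", "mormorpalin", "runso"
Leaf count: 12

12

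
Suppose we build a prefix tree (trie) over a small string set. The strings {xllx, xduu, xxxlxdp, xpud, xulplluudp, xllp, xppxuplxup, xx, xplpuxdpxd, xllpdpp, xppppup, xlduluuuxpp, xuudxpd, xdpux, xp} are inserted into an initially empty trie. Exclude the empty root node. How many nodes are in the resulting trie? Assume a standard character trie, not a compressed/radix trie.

For each word, the new-node count is its length minus the longest prefix already in the trie:
  "xllx" → 4 new (x, l, l, x)
  "xduu" → prefix "x" already present; 3 new (d, u, u)
  "xxxlxdp" → prefix "x" already present; 6 new (x, x, l, x, d, p)
  "xpud" → prefix "x" already present; 3 new (p, u, d)
  "xulplluudp" → prefix "x" already present; 9 new (u, l, p, l, l, u, u, d, p)
  "xllp" → prefix "xll" already present; 1 new (p)
  "xppxuplxup" → prefix "xp" already present; 8 new (p, x, u, p, l, x, u, p)
  "xx" → prefix "xx" already present; 0 new (none)
  "xplpuxdpxd" → prefix "xp" already present; 8 new (l, p, u, x, d, p, x, d)
  "xllpdpp" → prefix "xllp" already present; 3 new (d, p, p)
  "xppppup" → prefix "xpp" already present; 4 new (p, p, u, p)
  "xlduluuuxpp" → prefix "xl" already present; 9 new (d, u, l, u, u, u, x, p, p)
  "xuudxpd" → prefix "xu" already present; 5 new (u, d, x, p, d)
  "xdpux" → prefix "xd" already present; 3 new (p, u, x)
  "xp" → prefix "xp" already present; 0 new (none)
Total nodes = 4 + 3 + 6 + 3 + 9 + 1 + 8 + 0 + 8 + 3 + 4 + 9 + 5 + 3 + 0 = 66

66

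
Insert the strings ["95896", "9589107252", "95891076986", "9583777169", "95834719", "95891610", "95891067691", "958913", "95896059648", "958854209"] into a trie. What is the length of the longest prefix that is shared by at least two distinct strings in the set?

7

The deepest shared node is where two words last agree before diverging.
"9589107252" and "95891076986" agree on "9589107" (7 characters) before diverging; nothing deeper is shared.
Longest shared-prefix length: 7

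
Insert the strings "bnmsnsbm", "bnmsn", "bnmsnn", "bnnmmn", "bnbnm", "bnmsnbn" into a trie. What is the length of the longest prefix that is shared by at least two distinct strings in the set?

5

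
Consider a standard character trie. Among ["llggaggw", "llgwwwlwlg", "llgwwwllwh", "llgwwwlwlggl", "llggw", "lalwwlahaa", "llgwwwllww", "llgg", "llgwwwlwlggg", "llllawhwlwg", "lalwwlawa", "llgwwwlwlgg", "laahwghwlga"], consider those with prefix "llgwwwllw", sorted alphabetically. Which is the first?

Filter for "llgwwwllw…" and sort: "llgwwwllwh", "llgwwwllww"
Position 1: llgwwwllwh

llgwwwllwh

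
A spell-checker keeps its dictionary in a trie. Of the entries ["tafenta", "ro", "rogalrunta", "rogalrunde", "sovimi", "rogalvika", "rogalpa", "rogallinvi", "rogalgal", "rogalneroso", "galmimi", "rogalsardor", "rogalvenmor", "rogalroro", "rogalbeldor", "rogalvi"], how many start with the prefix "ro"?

13

Filter for entries beginning with "ro":
Words under "ro": ro, rogalbeldor, rogalgal, rogallinvi, rogalneroso, rogalpa, rogalroro, rogalrunde, rogalrunta, rogalsardor, rogalvenmor, rogalvi, rogalvika
Count: 13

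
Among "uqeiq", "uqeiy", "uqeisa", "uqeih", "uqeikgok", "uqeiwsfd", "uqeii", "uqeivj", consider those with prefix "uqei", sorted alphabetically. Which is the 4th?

uqeiq

DFS of the "uqei" subtree visits, in order: "uqeih", "uqeii", "uqeikgok", "uqeiq", "uqeisa", "uqeivj", "uqeiwsfd", "uqeiy"
The 4th is uqeiq.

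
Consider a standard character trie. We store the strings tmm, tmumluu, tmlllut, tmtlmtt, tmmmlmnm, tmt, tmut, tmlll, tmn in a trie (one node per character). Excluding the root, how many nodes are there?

Insert word by word; a character creates a node only if that edge doesn't already exist:
  "tmm" → 3 new (t, m, m)
  "tmumluu" → prefix "tm" already present; 5 new (u, m, l, u, u)
  "tmlllut" → prefix "tm" already present; 5 new (l, l, l, u, t)
  "tmtlmtt" → prefix "tm" already present; 5 new (t, l, m, t, t)
  "tmmmlmnm" → prefix "tmm" already present; 5 new (m, l, m, n, m)
  "tmt" → prefix "tmt" already present; 0 new (none)
  "tmut" → prefix "tmu" already present; 1 new (t)
  "tmlll" → prefix "tmlll" already present; 0 new (none)
  "tmn" → prefix "tm" already present; 1 new (n)
Total nodes = 3 + 5 + 5 + 5 + 5 + 0 + 1 + 0 + 1 = 25

25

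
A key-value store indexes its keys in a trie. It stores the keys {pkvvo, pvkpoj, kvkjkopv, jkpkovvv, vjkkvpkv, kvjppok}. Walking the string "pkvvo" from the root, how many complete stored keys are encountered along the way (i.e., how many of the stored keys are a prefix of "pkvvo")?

1

Check each prefix of "pkvvo" against the stored set — each match is an end-marker on the path.
Prefixes of the query that are stored words: "pkvvo"
Count: 1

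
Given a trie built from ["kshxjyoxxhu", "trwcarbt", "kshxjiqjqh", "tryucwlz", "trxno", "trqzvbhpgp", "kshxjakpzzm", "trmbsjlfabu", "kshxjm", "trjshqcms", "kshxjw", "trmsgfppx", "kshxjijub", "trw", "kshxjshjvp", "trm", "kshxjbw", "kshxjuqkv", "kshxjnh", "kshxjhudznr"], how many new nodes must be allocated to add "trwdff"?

The longest prefix of "trwdff" already in the trie is "trw" (length 3).
Each of the 3 remaining characters creates one node.

3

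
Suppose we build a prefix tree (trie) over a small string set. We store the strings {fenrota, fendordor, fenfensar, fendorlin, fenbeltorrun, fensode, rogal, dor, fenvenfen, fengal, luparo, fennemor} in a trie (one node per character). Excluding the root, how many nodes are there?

63

For each word, the new-node count is its length minus the longest prefix already in the trie:
  "fenrota" → 7 new (f, e, n, r, o, t, a)
  "fendordor" → prefix "fen" already present; 6 new (d, o, r, d, o, r)
  "fenfensar" → prefix "fen" already present; 6 new (f, e, n, s, a, r)
  "fendorlin" → prefix "fendor" already present; 3 new (l, i, n)
  "fenbeltorrun" → prefix "fen" already present; 9 new (b, e, l, t, o, r, r, u, n)
  "fensode" → prefix "fen" already present; 4 new (s, o, d, e)
  "rogal" → 5 new (r, o, g, a, l)
  "dor" → 3 new (d, o, r)
  "fenvenfen" → prefix "fen" already present; 6 new (v, e, n, f, e, n)
  "fengal" → prefix "fen" already present; 3 new (g, a, l)
  "luparo" → 6 new (l, u, p, a, r, o)
  "fennemor" → prefix "fen" already present; 5 new (n, e, m, o, r)
Total nodes = 7 + 6 + 6 + 3 + 9 + 4 + 5 + 3 + 6 + 3 + 6 + 5 = 63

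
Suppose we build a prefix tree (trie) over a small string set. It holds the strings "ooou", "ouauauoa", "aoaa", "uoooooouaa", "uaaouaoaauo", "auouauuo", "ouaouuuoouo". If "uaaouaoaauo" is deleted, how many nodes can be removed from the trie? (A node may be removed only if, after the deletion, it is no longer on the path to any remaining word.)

10

A node on "uaaouaoaauo"'s path can go only if nothing else ends at it or branches off below it.
The suffix "aaouaoaauo" (10 nodes) is used only by "uaaouaoaauo"; the node for "u" still has the child "o", so pruning stops there.
Nodes removed: 10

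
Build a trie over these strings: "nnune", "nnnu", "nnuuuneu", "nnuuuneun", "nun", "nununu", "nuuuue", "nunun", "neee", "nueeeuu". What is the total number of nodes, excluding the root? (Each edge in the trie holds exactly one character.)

Insert word by word; a character creates a node only if that edge doesn't already exist:
  "nnune" → 5 new (n, n, u, n, e)
  "nnnu" → prefix "nn" already present; 2 new (n, u)
  "nnuuuneu" → prefix "nnu" already present; 5 new (u, u, n, e, u)
  "nnuuuneun" → prefix "nnuuuneu" already present; 1 new (n)
  "nun" → prefix "n" already present; 2 new (u, n)
  "nununu" → prefix "nun" already present; 3 new (u, n, u)
  "nuuuue" → prefix "nu" already present; 4 new (u, u, u, e)
  "nunun" → prefix "nunun" already present; 0 new (none)
  "neee" → prefix "n" already present; 3 new (e, e, e)
  "nueeeuu" → prefix "nu" already present; 5 new (e, e, e, u, u)
Total nodes = 5 + 2 + 5 + 1 + 2 + 3 + 4 + 0 + 3 + 5 = 30

30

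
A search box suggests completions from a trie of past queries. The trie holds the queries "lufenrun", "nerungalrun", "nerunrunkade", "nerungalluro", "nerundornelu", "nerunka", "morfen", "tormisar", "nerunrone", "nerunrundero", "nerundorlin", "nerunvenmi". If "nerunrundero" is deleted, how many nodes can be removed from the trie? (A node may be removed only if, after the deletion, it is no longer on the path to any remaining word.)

Walk "nerunrundero" from the leaf back toward the root, removing each node that no remaining word uses.
The suffix "dero" (4 nodes) is used only by "nerunrundero"; the node for "nerunrun" still has the child "k", so pruning stops there.
Nodes removed: 4

4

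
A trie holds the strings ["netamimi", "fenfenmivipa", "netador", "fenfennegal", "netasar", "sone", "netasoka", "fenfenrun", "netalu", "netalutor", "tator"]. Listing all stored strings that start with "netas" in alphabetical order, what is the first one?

Words with prefix "netas", in lexicographic order: "netasar", "netasoka"
Position 1: netasar

netasar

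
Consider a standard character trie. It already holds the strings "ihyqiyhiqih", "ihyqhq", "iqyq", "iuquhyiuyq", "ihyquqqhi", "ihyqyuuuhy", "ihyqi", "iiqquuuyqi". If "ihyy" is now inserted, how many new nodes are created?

"ihy" is already a path in the trie; the remaining "y" must be added.
New nodes needed: |"ihyy"| − 3 = 4 − 3 = 1.

1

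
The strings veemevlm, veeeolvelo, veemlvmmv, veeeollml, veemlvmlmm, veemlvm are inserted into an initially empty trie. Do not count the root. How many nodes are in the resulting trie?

26

Insert word by word; a character creates a node only if that edge doesn't already exist:
  "veemevlm" → 8 new (v, e, e, m, e, v, l, m)
  "veeeolvelo" → prefix "vee" already present; 7 new (e, o, l, v, e, l, o)
  "veemlvmmv" → prefix "veem" already present; 5 new (l, v, m, m, v)
  "veeeollml" → prefix "veeeol" already present; 3 new (l, m, l)
  "veemlvmlmm" → prefix "veemlvm" already present; 3 new (l, m, m)
  "veemlvm" → prefix "veemlvm" already present; 0 new (none)
Total nodes = 8 + 7 + 5 + 3 + 3 + 0 = 26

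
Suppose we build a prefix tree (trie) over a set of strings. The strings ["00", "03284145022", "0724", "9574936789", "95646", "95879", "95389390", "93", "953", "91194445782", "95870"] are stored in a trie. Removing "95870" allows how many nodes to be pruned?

1

A node on "95870"'s path can go only if nothing else ends at it or branches off below it.
The suffix "0" (1 node) is used only by "95870"; the node for "9587" still has the child "9", so pruning stops there.
Nodes removed: 1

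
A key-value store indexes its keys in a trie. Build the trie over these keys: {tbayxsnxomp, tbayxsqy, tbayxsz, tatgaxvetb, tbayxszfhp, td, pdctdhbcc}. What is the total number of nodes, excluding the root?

Trie structure (* marks end of a word):
(root)
├─ p
│  └─ d
│     └─ c
│        └─ t
│           └─ d
│              └─ h
│                 └─ b
│                    └─ c
│                       └─ c *
└─ t
   ├─ a
   │  └─ t
   │     └─ g
   │        └─ a
   │           └─ x
   │              └─ v
   │                 └─ e
   │                    └─ t
   │                       └─ b *
   ├─ b
   │  └─ a
   │     └─ y
   │        └─ x
   │           └─ s
   │              ├─ n
   │              │  └─ x
   │              │     └─ o
   │              │        └─ m
   │              │           └─ p *
   │              ├─ q
   │              │  └─ y *
   │              └─ z *
   │                 └─ f
   │                    └─ h
   │                       └─ p *
   └─ d *
Counting every labelled node above: 36.

36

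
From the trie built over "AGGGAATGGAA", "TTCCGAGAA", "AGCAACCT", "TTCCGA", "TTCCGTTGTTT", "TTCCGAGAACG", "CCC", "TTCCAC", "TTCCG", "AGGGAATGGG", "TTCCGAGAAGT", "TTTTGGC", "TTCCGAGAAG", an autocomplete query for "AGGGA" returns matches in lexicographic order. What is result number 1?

AGGGAATGGAA

Filter for "AGGGA…" and sort: "AGGGAATGGAA", "AGGGAATGGG"
The 1st is AGGGAATGGAA.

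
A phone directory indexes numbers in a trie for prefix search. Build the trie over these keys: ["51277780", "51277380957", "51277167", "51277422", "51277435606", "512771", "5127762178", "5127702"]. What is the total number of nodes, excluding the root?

32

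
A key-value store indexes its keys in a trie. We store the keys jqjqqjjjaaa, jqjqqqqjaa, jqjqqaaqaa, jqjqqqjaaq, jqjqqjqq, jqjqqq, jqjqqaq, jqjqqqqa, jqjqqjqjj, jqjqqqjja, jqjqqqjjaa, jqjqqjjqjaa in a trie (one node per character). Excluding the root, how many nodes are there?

For each word, the new-node count is its length minus the longest prefix already in the trie:
  "jqjqqjjjaaa" → 11 new (j, q, j, q, q, j, j, j, a, a, a)
  "jqjqqqqjaa" → prefix "jqjqq" already present; 5 new (q, q, j, a, a)
  "jqjqqaaqaa" → prefix "jqjqq" already present; 5 new (a, a, q, a, a)
  "jqjqqqjaaq" → prefix "jqjqqq" already present; 4 new (j, a, a, q)
  "jqjqqjqq" → prefix "jqjqqj" already present; 2 new (q, q)
  "jqjqqq" → prefix "jqjqqq" already present; 0 new (none)
  "jqjqqaq" → prefix "jqjqqa" already present; 1 new (q)
  "jqjqqqqa" → prefix "jqjqqqq" already present; 1 new (a)
  "jqjqqjqjj" → prefix "jqjqqjq" already present; 2 new (j, j)
  "jqjqqqjja" → prefix "jqjqqqj" already present; 2 new (j, a)
  "jqjqqqjjaa" → prefix "jqjqqqjja" already present; 1 new (a)
  "jqjqqjjqjaa" → prefix "jqjqqjj" already present; 4 new (q, j, a, a)
Total nodes = 11 + 5 + 5 + 4 + 2 + 0 + 1 + 1 + 2 + 2 + 1 + 4 = 38

38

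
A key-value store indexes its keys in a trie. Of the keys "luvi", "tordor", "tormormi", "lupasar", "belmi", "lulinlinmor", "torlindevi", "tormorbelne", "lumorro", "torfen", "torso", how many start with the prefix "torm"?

2

Traverse to the node for "torm", then collect every word in that subtree.
Matches: "tormorbelne", "tormormi"
Count: 2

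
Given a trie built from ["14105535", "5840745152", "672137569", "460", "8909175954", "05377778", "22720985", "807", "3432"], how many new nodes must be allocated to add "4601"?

1

Walking "4601" from the root, the first 3 characters ("460") follow existing edges; "1" is the first miss.
So 4 − 3 = 1 new nodes.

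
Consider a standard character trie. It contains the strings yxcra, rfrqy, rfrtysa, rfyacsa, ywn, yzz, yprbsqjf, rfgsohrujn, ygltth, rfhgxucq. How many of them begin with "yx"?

Walk to "yx"; the words in its subtree are exactly those with that prefix.
Matches: "yxcra"
Count: 1

1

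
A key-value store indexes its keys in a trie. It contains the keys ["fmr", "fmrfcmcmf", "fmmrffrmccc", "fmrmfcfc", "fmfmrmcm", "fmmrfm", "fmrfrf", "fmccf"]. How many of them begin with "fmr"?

Traverse to the node for "fmr", then collect every word in that subtree.
Words under "fmr": fmr, fmrfcmcmf, fmrfrf, fmrmfcfc
Count: 4

4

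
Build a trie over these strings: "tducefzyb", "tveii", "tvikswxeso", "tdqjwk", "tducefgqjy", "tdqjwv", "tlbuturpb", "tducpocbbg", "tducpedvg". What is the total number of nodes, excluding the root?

48

Trace insertions, counting only characters that open a new branch:
  "tducefzyb" → 9 new (t, d, u, c, e, f, z, y, b)
  "tveii" → prefix "t" already present; 4 new (v, e, i, i)
  "tvikswxeso" → prefix "tv" already present; 8 new (i, k, s, w, x, e, s, o)
  "tdqjwk" → prefix "td" already present; 4 new (q, j, w, k)
  "tducefgqjy" → prefix "tducef" already present; 4 new (g, q, j, y)
  "tdqjwv" → prefix "tdqjw" already present; 1 new (v)
  "tlbuturpb" → prefix "t" already present; 8 new (l, b, u, t, u, r, p, b)
  "tducpocbbg" → prefix "tduc" already present; 6 new (p, o, c, b, b, g)
  "tducpedvg" → prefix "tducp" already present; 4 new (e, d, v, g)
Total nodes = 9 + 4 + 8 + 4 + 4 + 1 + 8 + 6 + 4 = 48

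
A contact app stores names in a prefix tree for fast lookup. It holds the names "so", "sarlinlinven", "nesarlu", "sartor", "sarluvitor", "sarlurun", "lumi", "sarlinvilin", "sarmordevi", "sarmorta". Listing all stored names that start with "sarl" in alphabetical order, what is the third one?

sarlurun

DFS of the "sarl" subtree visits, in order: "sarlinlinven", "sarlinvilin", "sarlurun", "sarluvitor"
Position 3: sarlurun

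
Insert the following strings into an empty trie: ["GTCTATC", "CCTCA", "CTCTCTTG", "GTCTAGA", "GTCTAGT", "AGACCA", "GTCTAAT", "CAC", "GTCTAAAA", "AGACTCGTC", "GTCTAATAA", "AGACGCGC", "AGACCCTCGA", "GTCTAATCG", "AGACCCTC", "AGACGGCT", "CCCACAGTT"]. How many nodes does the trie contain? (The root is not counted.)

Trace insertions, counting only characters that open a new branch:
  "GTCTATC" → 7 new (G, T, C, T, A, T, C)
  "CCTCA" → 5 new (C, C, T, C, A)
  "CTCTCTTG" → prefix "C" already present; 7 new (T, C, T, C, T, T, G)
  "GTCTAGA" → prefix "GTCTA" already present; 2 new (G, A)
  "GTCTAGT" → prefix "GTCTAG" already present; 1 new (T)
  "AGACCA" → 6 new (A, G, A, C, C, A)
  "GTCTAAT" → prefix "GTCTA" already present; 2 new (A, T)
  "CAC" → prefix "C" already present; 2 new (A, C)
  "GTCTAAAA" → prefix "GTCTAA" already present; 2 new (A, A)
  "AGACTCGTC" → prefix "AGAC" already present; 5 new (T, C, G, T, C)
  "GTCTAATAA" → prefix "GTCTAAT" already present; 2 new (A, A)
  "AGACGCGC" → prefix "AGAC" already present; 4 new (G, C, G, C)
  "AGACCCTCGA" → prefix "AGACC" already present; 5 new (C, T, C, G, A)
  "GTCTAATCG" → prefix "GTCTAAT" already present; 2 new (C, G)
  "AGACCCTC" → prefix "AGACCCTC" already present; 0 new (none)
  "AGACGGCT" → prefix "AGACG" already present; 3 new (G, C, T)
  "CCCACAGTT" → prefix "CC" already present; 7 new (C, A, C, A, G, T, T)
Total nodes = 7 + 5 + 7 + 2 + 1 + 6 + 2 + 2 + 2 + 5 + 2 + 4 + 5 + 2 + 0 + 3 + 7 = 62

62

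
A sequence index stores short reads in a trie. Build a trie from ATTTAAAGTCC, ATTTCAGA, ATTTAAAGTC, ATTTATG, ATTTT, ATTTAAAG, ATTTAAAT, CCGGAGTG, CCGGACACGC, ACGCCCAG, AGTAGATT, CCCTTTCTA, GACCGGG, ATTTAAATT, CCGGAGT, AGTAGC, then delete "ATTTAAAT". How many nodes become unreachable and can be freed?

Walk "ATTTAAAT" from the leaf back toward the root, removing each node that no remaining word uses.
Every node on "ATTTAAAT" is still needed (e.g. by "ATTTAAATT"), so nothing is freed.
Nodes removed: 0

0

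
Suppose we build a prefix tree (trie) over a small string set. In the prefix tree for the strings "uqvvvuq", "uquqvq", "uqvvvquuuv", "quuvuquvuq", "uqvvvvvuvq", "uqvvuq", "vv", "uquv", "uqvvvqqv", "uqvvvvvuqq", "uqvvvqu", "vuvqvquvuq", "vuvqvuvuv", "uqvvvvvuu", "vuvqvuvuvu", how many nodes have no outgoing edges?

13

A leaf is a node with no children — equivalently, the end of a word that is not a proper prefix of any other stored word.
Those words: "quuvuquvuq", "uquqvq", "uquv", "uqvvuq", "uqvvvqqv", "uqvvvquuuv", "uqvvvuq", "uqvvvvvuqq", "uqvvvvvuu", "uqvvvvvuvq", "vuvqvquvuq", "vuvqvuvuvu", "vv"
Leaf count: 13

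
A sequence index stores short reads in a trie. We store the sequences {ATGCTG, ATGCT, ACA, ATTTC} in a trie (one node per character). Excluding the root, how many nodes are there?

11

Insert word by word; a character creates a node only if that edge doesn't already exist:
  "ATGCTG" → 6 new (A, T, G, C, T, G)
  "ATGCT" → prefix "ATGCT" already present; 0 new (none)
  "ACA" → prefix "A" already present; 2 new (C, A)
  "ATTTC" → prefix "AT" already present; 3 new (T, T, C)
Total nodes = 6 + 0 + 2 + 3 = 11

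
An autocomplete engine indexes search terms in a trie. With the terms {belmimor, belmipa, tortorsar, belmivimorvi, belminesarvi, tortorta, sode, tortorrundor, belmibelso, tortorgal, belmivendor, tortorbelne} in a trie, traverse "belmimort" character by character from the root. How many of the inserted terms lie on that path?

Traverse "belmimort" character by character; count nodes along the way that are marked as word ends.
Prefixes of the query that are stored words: "belmimor"
Count: 1

1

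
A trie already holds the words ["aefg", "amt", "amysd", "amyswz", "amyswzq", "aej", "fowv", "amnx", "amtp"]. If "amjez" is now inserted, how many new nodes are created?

3

Walking "amjez" from the root, the first 2 characters ("am") follow existing edges; "j" is the first miss.
So 5 − 2 = 3 new nodes.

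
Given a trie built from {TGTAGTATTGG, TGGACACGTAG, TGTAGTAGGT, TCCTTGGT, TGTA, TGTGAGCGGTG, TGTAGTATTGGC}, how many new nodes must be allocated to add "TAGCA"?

"T" is already a path in the trie; the remaining "AGCA" must be added.
So 5 − 1 = 4 new nodes.

4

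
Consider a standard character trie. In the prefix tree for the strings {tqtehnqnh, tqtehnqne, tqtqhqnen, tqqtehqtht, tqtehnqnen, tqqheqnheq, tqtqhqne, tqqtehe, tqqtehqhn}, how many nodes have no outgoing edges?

7

A leaf is a node with no children — equivalently, the end of a word that is not a proper prefix of any other stored word.
Those words: "tqqheqnheq", "tqqtehe", "tqqtehqhn", "tqqtehqtht", "tqtehnqnen", "tqtehnqnh", "tqtqhqnen"
Leaf count: 7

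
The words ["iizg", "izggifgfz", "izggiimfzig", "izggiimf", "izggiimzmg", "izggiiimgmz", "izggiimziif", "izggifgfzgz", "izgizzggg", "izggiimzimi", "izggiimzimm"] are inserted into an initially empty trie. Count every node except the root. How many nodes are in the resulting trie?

Count nodes per top-level branch (shared prefixes stored once):
  'i'-branch (iizg, izggifgfz, izggifgfzgz, izggiiimgmz, izggiimf, izggiimfzig, izggiimziif, izggiimzimi, izggiimzimm, izggiimzmg, izgizzggg): 40 nodes
Sum: 40

40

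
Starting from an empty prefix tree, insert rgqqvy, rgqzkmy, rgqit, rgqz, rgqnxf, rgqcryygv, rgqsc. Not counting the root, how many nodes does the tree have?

23

Trie structure (* marks end of a word):
(root)
└─ r
   └─ g
      └─ q
         ├─ c
         │  └─ r
         │     └─ y
         │        └─ y
         │           └─ g
         │              └─ v *
         ├─ i
         │  └─ t *
         ├─ n
         │  └─ x
         │     └─ f *
         ├─ q
         │  └─ v
         │     └─ y *
         ├─ s
         │  └─ c *
         └─ z *
            └─ k
               └─ m
                  └─ y *
Counting every labelled node above: 23.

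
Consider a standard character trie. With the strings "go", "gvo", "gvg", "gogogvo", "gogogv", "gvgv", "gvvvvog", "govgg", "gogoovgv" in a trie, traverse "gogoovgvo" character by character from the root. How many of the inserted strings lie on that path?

Traverse "gogoovgvo" character by character; count nodes along the way that are marked as word ends.
Prefixes of the query that are stored words: "go", "gogoovgv"
Count: 2

2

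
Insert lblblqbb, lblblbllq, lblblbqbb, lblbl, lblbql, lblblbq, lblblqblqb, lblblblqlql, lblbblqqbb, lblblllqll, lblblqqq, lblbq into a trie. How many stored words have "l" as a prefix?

12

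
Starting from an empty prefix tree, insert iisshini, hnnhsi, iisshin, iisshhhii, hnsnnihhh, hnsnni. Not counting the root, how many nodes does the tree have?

25

Trie structure (* marks end of a word):
(root)
├─ h
│  └─ n
│     ├─ n
│     │  └─ h
│     │     └─ s
│     │        └─ i *
│     └─ s
│        └─ n
│           └─ n
│              └─ i *
│                 └─ h
│                    └─ h
│                       └─ h *
└─ i
   └─ i
      └─ s
         └─ s
            └─ h
               ├─ h
               │  └─ h
               │     └─ i
               │        └─ i *
               └─ i
                  └─ n *
                     └─ i *
Counting every labelled node above: 25.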